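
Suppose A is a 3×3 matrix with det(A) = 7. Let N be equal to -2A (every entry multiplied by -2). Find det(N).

|N| = -56

For a 3×3 matrix, det(-2A) = (-2)^3·det(A) = -8·det(A).
det(N) = (-8)·(7) = -56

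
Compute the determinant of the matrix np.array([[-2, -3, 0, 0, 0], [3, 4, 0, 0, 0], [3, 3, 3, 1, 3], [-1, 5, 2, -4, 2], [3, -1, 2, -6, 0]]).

28

The matrix is block lower-triangular with a 2×2 block and a 3×3 block on the diagonal, so its determinant equals the product of the determinants of the diagonal blocks.
det of the 2×2 block = 1
det of the 3×3 block = 28
det = (1)·(28) = 28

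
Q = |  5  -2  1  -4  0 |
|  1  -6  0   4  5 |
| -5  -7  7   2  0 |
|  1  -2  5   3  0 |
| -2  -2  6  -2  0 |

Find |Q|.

Expand along column 5 (it has 4 zeros):
  − (5) · M_25   where M_25 = det([5 -2 1 -4; -5 -7 7 2; 1 -2 5 3; -2 -2 6 -2]) = 1184
det = (-1)·(5)·(1184) = -5920

-5920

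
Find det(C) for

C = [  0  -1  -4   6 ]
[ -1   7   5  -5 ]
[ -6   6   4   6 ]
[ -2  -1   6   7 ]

Expand along row 1 (it has 1 zero):
  − (-1) · M_12   where M_12 = det([-1 5 -5; -6 4 6; -2 6 7]) = 298
  + (-4) · M_13   where M_13 = det([-1 7 -5; -6 6 6; -2 -1 7]) = 72
  − (6) · M_14   where M_14 = det([-1 7 5; -6 6 4; -2 -1 6]) = 246
det = (-1)·(-1)·(298) + (+1)·(-4)·(72) + (-1)·(6)·(246) = -1466

-1466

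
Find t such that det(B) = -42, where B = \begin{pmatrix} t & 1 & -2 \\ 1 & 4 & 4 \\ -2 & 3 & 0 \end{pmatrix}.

Expanding along the column containing t, det(B) is linear in t: det(B) = (-12)·t + (-30).
Set (-12)·t + (-30) = -42  ⇒  (-12)·t = -12  ⇒  t = 1.

1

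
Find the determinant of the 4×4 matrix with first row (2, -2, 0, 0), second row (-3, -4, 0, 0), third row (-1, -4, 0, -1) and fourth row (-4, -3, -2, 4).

28

The matrix is block lower-triangular with a 2×2 block and a 2×2 block on the diagonal, so its determinant equals the product of the determinants of the diagonal blocks.
det of the 2×2 block = -14
det of the 2×2 block = -2
det = (-14)·(-2) = 28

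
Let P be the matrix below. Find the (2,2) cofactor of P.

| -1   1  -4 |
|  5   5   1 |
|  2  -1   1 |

Delete row 2 and column 2; the remaining 2×2 submatrix is [-1 -4; 2 1].
Its determinant is (-1)·1 − (-4)·2 = 7.
The cofactor carries sign (−1)^(2+2) = +1, so C_{2,2} = +(7) = 7.

The cofactor is 7.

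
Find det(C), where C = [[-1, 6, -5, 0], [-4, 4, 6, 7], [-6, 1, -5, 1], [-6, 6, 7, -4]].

Expand along row 1 (it has 1 zero):
  + (-1) · M_11   where M_11 = det([4 6 7; 1 -5 1; 6 7 -4]) = 371
  − (6) · M_12   where M_12 = det([-4 6 7; -6 -5 1; -6 7 -4]) = -736
  + (-5) · M_13   where M_13 = det([-4 4 7; -6 1 1; -6 6 -4]) = -290
det = (+1)·(-1)·(371) + (-1)·(6)·(-736) + (+1)·(-5)·(-290) = 5495

det(C) = 5495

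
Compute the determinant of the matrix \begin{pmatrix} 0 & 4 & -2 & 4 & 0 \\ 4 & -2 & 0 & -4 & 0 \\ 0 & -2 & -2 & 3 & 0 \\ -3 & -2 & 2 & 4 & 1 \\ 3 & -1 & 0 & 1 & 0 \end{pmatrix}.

-188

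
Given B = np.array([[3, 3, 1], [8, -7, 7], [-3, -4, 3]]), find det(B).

det(B) = -167

Expand along row 1:
  + 3 · |-7 7; -4 3| = 3·(-21 − (-28)) = 21
  − 3 · |8 7; -3 3| = −3·(24 − (-21)) = -135
  + 1 · |8 -7; -3 -4| = 1·(-32 − 21) = -53
Sum: (21) + (-135) + (-53) = -167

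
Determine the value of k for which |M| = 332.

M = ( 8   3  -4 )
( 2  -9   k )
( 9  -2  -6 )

Expanding along the row containing k, det(M) is linear in k: det(M) = (43)·k + (160).
Set (43)·k + (160) = 332  ⇒  (43)·k = 172  ⇒  k = 4.

k = 4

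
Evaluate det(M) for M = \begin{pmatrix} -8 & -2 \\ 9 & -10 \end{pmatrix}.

98

det(M) = (-8)·(-10) − (-2)·9 = 80 − (-18) = 98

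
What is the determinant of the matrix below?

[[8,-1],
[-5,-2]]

det = 8·(-2) − (-1)·(-5) = -16 − 5 = -21

-21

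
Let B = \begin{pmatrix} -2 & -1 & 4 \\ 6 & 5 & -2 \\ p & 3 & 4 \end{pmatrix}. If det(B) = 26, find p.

p = 1

Expanding along the row containing p, det(B) is linear in p: det(B) = (-18)·p + (44).
Set (-18)·p + (44) = 26  ⇒  (-18)·p = -18  ⇒  p = 1.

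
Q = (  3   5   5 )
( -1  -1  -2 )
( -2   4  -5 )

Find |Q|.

Expand along row 1:
  + 3 · |-1 -2; 4 -5| = 3·(5 − (-8)) = 39
  − 5 · |-1 -2; -2 -5| = −5·(5 − 4) = -5
  + 5 · |-1 -1; -2 4| = 5·(-4 − 2) = -30
Sum: (39) + (-5) + (-30) = 4

The determinant is 4.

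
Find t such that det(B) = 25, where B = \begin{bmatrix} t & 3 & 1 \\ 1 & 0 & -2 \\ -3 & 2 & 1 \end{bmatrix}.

t = 2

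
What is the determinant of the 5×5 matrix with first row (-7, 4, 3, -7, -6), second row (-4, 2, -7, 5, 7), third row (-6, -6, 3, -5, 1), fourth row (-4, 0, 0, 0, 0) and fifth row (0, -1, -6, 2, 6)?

Expand along row 4 (it has 4 zeros):
  − (-4) · M_41   where M_41 = det([4 3 -7 -6; 2 -7 5 7; -6 3 -5 1; -1 -6 2 6]) = -596
det = (-1)·(-4)·(-596) = -2384

-2384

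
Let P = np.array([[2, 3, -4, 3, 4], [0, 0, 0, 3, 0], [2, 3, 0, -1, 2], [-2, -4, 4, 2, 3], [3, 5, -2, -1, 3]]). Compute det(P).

60

Expand along row 2 (it has 4 zeros):
  + (3) · M_24   where M_24 = det([2 3 -4 4; 2 3 0 2; -2 -4 4 3; 3 5 -2 3]) = 20
det = (+1)·(3)·(20) = 60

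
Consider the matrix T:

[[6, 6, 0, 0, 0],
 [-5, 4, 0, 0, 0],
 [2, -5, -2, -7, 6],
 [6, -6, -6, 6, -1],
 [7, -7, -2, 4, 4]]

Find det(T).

-16740

T is block lower-triangular with a 2×2 block and a 3×3 block on the diagonal, so its determinant equals the product of the determinants of the diagonal blocks.
det of the 2×2 block = 54
det of the 3×3 block = -310
det = (54)·(-310) = -16740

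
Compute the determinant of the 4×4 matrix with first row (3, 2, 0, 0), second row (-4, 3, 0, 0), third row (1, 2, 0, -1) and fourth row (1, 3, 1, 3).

17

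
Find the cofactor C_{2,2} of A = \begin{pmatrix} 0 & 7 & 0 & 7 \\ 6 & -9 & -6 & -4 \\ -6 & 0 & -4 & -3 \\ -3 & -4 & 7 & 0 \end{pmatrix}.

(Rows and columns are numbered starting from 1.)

Delete row 2 and column 2; the remaining 3×3 submatrix is [0 0 7; -6 -4 -3; -3 7 0].
Its determinant is -378.
The cofactor carries sign (−1)^(2+2) = +1, so C_{2,2} = +(-378) = -378.

-378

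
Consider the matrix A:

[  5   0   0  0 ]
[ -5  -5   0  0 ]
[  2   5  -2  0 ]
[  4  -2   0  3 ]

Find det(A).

A is lower triangular, so det(A) is the product of the diagonal entries:
det = (5) · (-5) · (-2) · (3) = 150

150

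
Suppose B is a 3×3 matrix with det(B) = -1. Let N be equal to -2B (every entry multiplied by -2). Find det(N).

det(N) = 8

For a 3×3 matrix, det(-2B) = (-2)^3·det(B) = -8·det(B).
det(N) = (-8)·(-1) = 8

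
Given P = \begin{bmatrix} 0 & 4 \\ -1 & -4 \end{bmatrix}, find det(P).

|P| = 4

det(P) = 0·(-4) − 4·(-1) = 0 − (-4) = 4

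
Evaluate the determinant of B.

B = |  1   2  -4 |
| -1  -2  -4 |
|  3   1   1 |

Expand along row 1:
  + 1 · |-2 -4; 1 1| = 1·(-2 − (-4)) = 2
  − 2 · |-1 -4; 3 1| = −2·(-1 − (-12)) = -22
  + (-4) · |-1 -2; 3 1| = (-4)·(-1 − (-6)) = -20
Sum: (2) + (-22) + (-20) = -40

|B| = -40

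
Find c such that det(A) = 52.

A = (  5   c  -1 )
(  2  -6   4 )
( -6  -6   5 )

Expanding along the column containing c, det(A) is linear in c: det(A) = (-34)·c + (18).
Set (-34)·c + (18) = 52  ⇒  (-34)·c = 34  ⇒  c = -1.

-1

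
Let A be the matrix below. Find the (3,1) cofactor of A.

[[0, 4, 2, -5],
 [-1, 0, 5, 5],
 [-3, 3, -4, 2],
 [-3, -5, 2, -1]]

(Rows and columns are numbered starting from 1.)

-235

Delete row 3 and column 1; the remaining 3×3 submatrix is [4 2 -5; 0 5 5; -5 2 -1].
Its determinant is -235.
The cofactor carries sign (−1)^(3+1) = +1, so C_{3,1} = +(-235) = -235.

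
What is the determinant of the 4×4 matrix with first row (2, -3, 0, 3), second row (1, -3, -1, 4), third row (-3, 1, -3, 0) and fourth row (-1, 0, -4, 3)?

Expand along row 1 (it has 1 zero):
  + (2) · M_11   where M_11 = det([-3 -1 4; 1 -3 0; 0 -4 3]) = 14
  − (-3) · M_12   where M_12 = det([1 -1 4; -3 -3 0; -1 -4 3]) = 18
  − (3) · M_14   where M_14 = det([1 -3 -1; -3 1 -3; -1 0 -4]) = 22
det = (+1)·(2)·(14) + (-1)·(-3)·(18) + (-1)·(3)·(22) = 16

16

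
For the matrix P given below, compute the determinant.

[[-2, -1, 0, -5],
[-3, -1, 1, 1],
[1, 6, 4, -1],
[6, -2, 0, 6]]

Expand along column 3 (it has 2 zeros):
  − (1) · M_23   where M_23 = det([-2 -1 -5; 1 6 -1; 6 -2 6]) = 134
  + (4) · M_33   where M_33 = det([-2 -1 -5; -3 -1 1; 6 -2 6]) = -76
det = (-1)·(1)·(134) + (+1)·(4)·(-76) = -438

det(P) = -438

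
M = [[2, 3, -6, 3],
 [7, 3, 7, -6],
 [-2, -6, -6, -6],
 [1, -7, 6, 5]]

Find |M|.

The determinant is 6498.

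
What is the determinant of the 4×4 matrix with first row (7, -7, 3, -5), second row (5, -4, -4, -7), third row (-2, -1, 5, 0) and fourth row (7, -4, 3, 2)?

The determinant is -10.

Expand along row 3 (it has 1 zero):
  + (-2) · M_31   where M_31 = det([-7 3 -5; -4 -4 -7; -4 3 2]) = 157
  − (-1) · M_32   where M_32 = det([7 3 -5; 5 -4 -7; 7 3 2]) = -301
  + (5) · M_33   where M_33 = det([7 -7 -5; 5 -4 -7; 7 -4 2]) = 121
det = (+1)·(-2)·(157) + (-1)·(-1)·(-301) + (+1)·(5)·(121) = -10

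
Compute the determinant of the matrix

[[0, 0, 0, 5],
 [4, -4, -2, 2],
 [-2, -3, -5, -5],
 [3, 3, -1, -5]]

The determinant is -670.

Expand along row 1 (it has 3 zeros):
  − (5) · M_14   where M_14 = det([4 -4 -2; -2 -3 -5; 3 3 -1]) = 134
det = (-1)·(5)·(134) = -670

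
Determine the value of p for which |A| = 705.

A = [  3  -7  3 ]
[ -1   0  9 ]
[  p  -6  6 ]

Expanding along the column containing p, det(A) is linear in p: det(A) = (-63)·p + (138).
Set (-63)·p + (138) = 705  ⇒  (-63)·p = 567  ⇒  p = -9.

p = -9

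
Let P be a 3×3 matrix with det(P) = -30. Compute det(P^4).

det(P^4) = (det P)^4 = (-30)^4 = 810000

The determinant is 810000.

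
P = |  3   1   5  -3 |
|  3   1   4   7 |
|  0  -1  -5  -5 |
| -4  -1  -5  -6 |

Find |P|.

35

Expand along row 3 (it has 1 zero):
  − (-1) · M_32   where M_32 = det([3 5 -3; 3 4 7; -4 -5 -6]) = -20
  + (-5) · M_33   where M_33 = det([3 1 -3; 3 1 7; -4 -1 -6]) = -10
  − (-5) · M_34   where M_34 = det([3 1 5; 3 1 4; -4 -1 -5]) = 1
det = (-1)·(-1)·(-20) + (+1)·(-5)·(-10) + (-1)·(-5)·(1) = 35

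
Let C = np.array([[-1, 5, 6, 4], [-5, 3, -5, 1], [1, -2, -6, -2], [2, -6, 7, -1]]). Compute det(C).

-208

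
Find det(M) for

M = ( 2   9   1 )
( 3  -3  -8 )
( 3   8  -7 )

176

Expand along column 1:
  + 2 · |-3 -8; 8 -7| = 2·(21 − (-64)) = 170
  − 3 · |9 1; 8 -7| = −3·(-63 − 8) = 213
  + 3 · |9 1; -3 -8| = 3·(-72 − (-3)) = -207
Sum: (170) + (213) + (-207) = 176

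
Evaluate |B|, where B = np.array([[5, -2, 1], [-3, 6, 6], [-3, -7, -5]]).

Expand along row 1:
  + 5 · |6 6; -7 -5| = 5·(-30 − (-42)) = 60
  − (-2) · |-3 6; -3 -5| = −(-2)·(15 − (-18)) = 66
  + 1 · |-3 6; -3 -7| = 1·(21 − (-18)) = 39
Sum: (60) + (66) + (39) = 165

|B| = 165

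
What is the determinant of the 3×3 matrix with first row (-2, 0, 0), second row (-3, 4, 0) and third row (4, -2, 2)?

-16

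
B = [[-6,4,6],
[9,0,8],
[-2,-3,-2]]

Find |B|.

The determinant is -298.

Expand along column 2:
  − 4 · |9 8; -2 -2| = −4·(-18 − (-16)) = 8
  − (-3) · |-6 6; 9 8| = −(-3)·(-48 − 54) = -306
Sum: (8) + (-306) = -298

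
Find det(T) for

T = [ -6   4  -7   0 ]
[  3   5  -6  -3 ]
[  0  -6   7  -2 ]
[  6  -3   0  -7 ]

Expand along row 1 (it has 1 zero):
  + (-6) · M_11   where M_11 = det([5 -6 -3; -6 7 -2; -3 0 -7]) = -92
  − (4) · M_12   where M_12 = det([3 -6 -3; 0 7 -2; 6 0 -7]) = 51
  + (-7) · M_13   where M_13 = det([3 5 -3; 0 -6 -2; 6 -3 -7]) = -60
det = (+1)·(-6)·(-92) + (-1)·(4)·(51) + (+1)·(-7)·(-60) = 768

768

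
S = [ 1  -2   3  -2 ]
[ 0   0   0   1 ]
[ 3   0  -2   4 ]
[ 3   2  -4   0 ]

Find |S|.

Expand along row 2 (it has 3 zeros):
  + (1) · M_24   where M_24 = det([1 -2 3; 3 0 -2; 3 2 -4]) = 10
det = (+1)·(1)·(10) = 10

10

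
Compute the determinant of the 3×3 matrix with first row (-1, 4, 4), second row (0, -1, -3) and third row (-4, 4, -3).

17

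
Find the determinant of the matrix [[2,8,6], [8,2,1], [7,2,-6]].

Expand along column 1:
  + 2 · |2 1; 2 -6| = 2·(-12 − 2) = -28
  − 8 · |8 6; 2 -6| = −8·(-48 − 12) = 480
  + 7 · |8 6; 2 1| = 7·(8 − 12) = -28
Sum: (-28) + (480) + (-28) = 424

424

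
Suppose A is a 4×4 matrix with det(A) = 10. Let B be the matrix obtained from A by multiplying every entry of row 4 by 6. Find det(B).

60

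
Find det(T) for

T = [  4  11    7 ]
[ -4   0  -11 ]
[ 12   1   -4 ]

-1612

Expand along column 2:
  − 11 · |-4 -11; 12 -4| = −11·(16 − (-132)) = -1628
  − 1 · |4 7; -4 -11| = −1·(-44 − (-28)) = 16
Sum: (-1628) + (16) = -1612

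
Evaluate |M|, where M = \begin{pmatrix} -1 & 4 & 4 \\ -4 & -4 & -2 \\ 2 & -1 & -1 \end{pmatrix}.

Expand along row 1:
  + (-1) · |-4 -2; -1 -1| = (-1)·(4 − 2) = -2
  − 4 · |-4 -2; 2 -1| = −4·(4 − (-4)) = -32
  + 4 · |-4 -4; 2 -1| = 4·(4 − (-8)) = 48
Sum: (-2) + (-32) + (48) = 14

|M| = 14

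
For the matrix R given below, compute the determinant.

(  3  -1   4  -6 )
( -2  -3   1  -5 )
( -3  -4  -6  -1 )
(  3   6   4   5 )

Expand along row 1:
  + (3) · M_11   where M_11 = det([-3 1 -5; -4 -6 -1; 6 4 5]) = -8
  − (-1) · M_12   where M_12 = det([-2 1 -5; -3 -6 -1; 3 4 5]) = 34
  + (4) · M_13   where M_13 = det([-2 -3 -5; -3 -4 -1; 3 6 5]) = 22
  − (-6) · M_14   where M_14 = det([-2 -3 1; -3 -4 -6; 3 6 4]) = -28
det = (+1)·(3)·(-8) + (-1)·(-1)·(34) + (+1)·(4)·(22) + (-1)·(-6)·(-28) = -70

|R| = -70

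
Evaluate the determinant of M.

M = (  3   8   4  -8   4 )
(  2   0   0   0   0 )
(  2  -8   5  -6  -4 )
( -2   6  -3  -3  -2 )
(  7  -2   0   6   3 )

Expand along row 2 (it has 4 zeros):
  − (2) · M_21   where M_21 = det([8 4 -8 4; -8 5 -6 -4; 6 -3 -3 -2; -2 0 6 3]) = 176
det = (-1)·(2)·(176) = -352

-352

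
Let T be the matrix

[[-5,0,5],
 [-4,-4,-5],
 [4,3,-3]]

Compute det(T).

-115

Expand along column 2:
  + (-4) · |-5 5; 4 -3| = (-4)·(15 − 20) = 20
  − 3 · |-5 5; -4 -5| = −3·(25 − (-20)) = -135
Sum: (20) + (-135) = -115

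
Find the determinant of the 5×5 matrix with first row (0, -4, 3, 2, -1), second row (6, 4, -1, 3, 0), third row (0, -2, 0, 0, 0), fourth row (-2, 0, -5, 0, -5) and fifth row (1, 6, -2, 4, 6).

Expand along row 3 (it has 4 zeros):
  − (-2) · M_32   where M_32 = det([0 3 2 -1; 6 -1 3 0; -2 -5 0 -5; 1 -2 4 6]) = -1018
det = (-1)·(-2)·(-1018) = -2036

-2036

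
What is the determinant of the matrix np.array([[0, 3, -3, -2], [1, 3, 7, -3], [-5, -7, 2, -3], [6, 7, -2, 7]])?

Expand along row 1 (it has 1 zero):
  − (3) · M_12   where M_12 = det([1 7 -3; -5 2 -3; 6 -2 7]) = 133
  + (-3) · M_13   where M_13 = det([1 3 -3; -5 -7 -3; 6 7 7]) = 2
  − (-2) · M_14   where M_14 = det([1 3 7; -5 -7 2; 6 7 -2]) = 55
det = (-1)·(3)·(133) + (+1)·(-3)·(2) + (-1)·(-2)·(55) = -295

-295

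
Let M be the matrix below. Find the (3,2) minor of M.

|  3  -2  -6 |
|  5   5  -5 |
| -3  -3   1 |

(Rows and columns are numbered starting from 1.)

15

Delete row 3 and column 2; the remaining 2×2 submatrix is [3 -6; 5 -5].
Its determinant is 3·(-5) − (-6)·5 = 15.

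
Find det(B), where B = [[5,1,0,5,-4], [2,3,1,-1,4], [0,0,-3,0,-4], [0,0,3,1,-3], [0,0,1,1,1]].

B is block upper-triangular with a 2×2 block and a 3×3 block on the diagonal, so its determinant equals the product of the determinants of the diagonal blocks.
det of the 2×2 block = 13
det of the 3×3 block = -20
det = (13)·(-20) = -260

|B| = -260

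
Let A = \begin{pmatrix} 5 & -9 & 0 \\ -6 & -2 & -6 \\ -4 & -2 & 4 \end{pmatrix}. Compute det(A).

Expand along row 1:
  + 5 · |-2 -6; -2 4| = 5·(-8 − 12) = -100
  − (-9) · |-6 -6; -4 4| = −(-9)·(-24 − 24) = -432
Sum: (-100) + (-432) = -532

-532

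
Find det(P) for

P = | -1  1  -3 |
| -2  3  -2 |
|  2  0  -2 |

Expand along row 3:
  + 2 · |1 -3; 3 -2| = 2·(-2 − (-9)) = 14
  + (-2) · |-1 1; -2 3| = (-2)·(-3 − (-2)) = 2
Sum: (14) + (2) = 16

|P| = 16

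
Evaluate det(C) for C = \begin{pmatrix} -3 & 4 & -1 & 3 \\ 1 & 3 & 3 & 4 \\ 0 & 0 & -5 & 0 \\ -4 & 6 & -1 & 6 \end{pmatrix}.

Expand along row 3 (it has 3 zeros):
  + (-5) · M_33   where M_33 = det([-3 4 3; 1 3 4; -4 6 6]) = -16
det = (+1)·(-5)·(-16) = 80

|C| = 80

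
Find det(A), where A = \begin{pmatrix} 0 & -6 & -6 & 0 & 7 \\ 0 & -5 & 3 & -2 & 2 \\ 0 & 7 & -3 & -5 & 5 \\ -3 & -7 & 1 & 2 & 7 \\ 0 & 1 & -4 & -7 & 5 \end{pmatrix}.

The determinant is -5877.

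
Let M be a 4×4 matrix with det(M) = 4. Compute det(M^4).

256

det(M^4) = (det M)^4 = (4)^4 = 256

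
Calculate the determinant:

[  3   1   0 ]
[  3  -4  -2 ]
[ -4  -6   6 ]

Expand along column 3:
  − (-2) · |3 1; -4 -6| = −(-2)·(-18 − (-4)) = -28
  + 6 · |3 1; 3 -4| = 6·(-12 − 3) = -90
Sum: (-28) + (-90) = -118

The determinant is -118.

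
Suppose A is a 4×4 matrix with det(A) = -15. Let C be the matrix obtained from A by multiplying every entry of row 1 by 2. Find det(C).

|C| = -30

Scaling one row by 2 multiplies the determinant by 2.
det(C) = (2)·(-15) = -30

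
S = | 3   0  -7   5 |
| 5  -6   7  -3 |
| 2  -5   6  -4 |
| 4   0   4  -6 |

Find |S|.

Expand along column 2 (it has 2 zeros):
  + (-6) · M_22   where M_22 = det([3 -7 5; 2 6 -4; 4 4 -6]) = -112
  − (-5) · M_32   where M_32 = det([3 -7 5; 5 7 -3; 4 4 -6]) = -256
det = (+1)·(-6)·(-112) + (-1)·(-5)·(-256) = -608

The determinant is -608.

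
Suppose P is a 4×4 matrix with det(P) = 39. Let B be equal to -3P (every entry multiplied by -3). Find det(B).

For a 4×4 matrix, det(-3P) = (-3)^4·det(P) = 81·det(P).
det(B) = (81)·(39) = 3159

|B| = 3159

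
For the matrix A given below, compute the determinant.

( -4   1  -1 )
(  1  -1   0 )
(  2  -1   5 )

Expand along column 3:
  + (-1) · |1 -1; 2 -1| = (-1)·(-1 − (-2)) = -1
  + 5 · |-4 1; 1 -1| = 5·(4 − 1) = 15
Sum: (-1) + (15) = 14

14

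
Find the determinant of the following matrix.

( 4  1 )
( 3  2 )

5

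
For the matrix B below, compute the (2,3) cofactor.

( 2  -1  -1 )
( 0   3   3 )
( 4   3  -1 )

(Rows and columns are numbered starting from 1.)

-10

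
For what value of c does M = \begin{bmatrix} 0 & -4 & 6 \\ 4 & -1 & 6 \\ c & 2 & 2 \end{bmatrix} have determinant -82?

c = 9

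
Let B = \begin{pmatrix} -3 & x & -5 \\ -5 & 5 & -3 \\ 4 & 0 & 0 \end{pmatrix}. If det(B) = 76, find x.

Expanding along the row containing x, det(B) is linear in x: det(B) = (-12)·x + (100).
Set (-12)·x + (100) = 76  ⇒  (-12)·x = -24  ⇒  x = 2.

x = 2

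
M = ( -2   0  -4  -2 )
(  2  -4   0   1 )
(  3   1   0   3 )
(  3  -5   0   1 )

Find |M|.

Expand along column 3 (it has 3 zeros):
  + (-4) · M_13   where M_13 = det([2 -4 1; 3 1 3; 3 -5 1]) = -10
det = (+1)·(-4)·(-10) = 40

40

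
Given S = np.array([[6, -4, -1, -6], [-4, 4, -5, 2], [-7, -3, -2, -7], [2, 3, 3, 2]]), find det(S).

|S| = 1434

Expand along row 1:
  + (6) · M_11   where M_11 = det([4 -5 2; -3 -2 -7; 3 3 2]) = 137
  − (-4) · M_12   where M_12 = det([-4 -5 2; -7 -2 -7; 2 3 2]) = -102
  + (-1) · M_13   where M_13 = det([-4 4 2; -7 -3 -7; 2 3 2]) = -90
  − (-6) · M_14   where M_14 = det([-4 4 -5; -7 -3 -2; 2 3 3]) = 155
det = (+1)·(6)·(137) + (-1)·(-4)·(-102) + (+1)·(-1)·(-90) + (-1)·(-6)·(155) = 1434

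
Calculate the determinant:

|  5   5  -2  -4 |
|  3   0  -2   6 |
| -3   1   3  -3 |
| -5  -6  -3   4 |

The determinant is -381.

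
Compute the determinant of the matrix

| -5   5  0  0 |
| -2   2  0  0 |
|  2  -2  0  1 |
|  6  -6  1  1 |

The matrix is block lower-triangular with a 2×2 block and a 2×2 block on the diagonal, so its determinant equals the product of the determinants of the diagonal blocks.
det of the 2×2 block = 0
det of the 2×2 block = -1
det = (0)·(-1) = 0

0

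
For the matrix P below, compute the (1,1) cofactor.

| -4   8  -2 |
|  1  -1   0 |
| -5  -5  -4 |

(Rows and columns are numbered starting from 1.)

4

Delete row 1 and column 1; the remaining 2×2 submatrix is [-1 0; -5 -4].
Its determinant is (-1)·(-4) − 0·(-5) = 4.
The cofactor carries sign (−1)^(1+1) = +1, so C_{1,1} = +(4) = 4.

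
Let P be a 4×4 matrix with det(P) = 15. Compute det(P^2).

225

det(P^2) = (det P)^2 = (15)^2 = 225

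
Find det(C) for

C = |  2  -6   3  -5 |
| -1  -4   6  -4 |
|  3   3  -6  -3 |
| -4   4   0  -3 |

The determinant is 423.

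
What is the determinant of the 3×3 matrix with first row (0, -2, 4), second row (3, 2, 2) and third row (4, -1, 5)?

Expand along row 1:
  − (-2) · |3 2; 4 5| = −(-2)·(15 − 8) = 14
  + 4 · |3 2; 4 -1| = 4·(-3 − 8) = -44
Sum: (14) + (-44) = -30

-30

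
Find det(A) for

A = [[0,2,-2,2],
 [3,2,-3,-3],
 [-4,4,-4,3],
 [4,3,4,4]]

-322

Expand along row 1 (it has 1 zero):
  − (2) · M_12   where M_12 = det([3 -3 -3; -4 -4 3; 4 4 4]) = -168
  + (-2) · M_13   where M_13 = det([3 2 -3; -4 4 3; 4 3 4]) = 161
  − (2) · M_14   where M_14 = det([3 2 -3; -4 4 -4; 4 3 4]) = 168
det = (-1)·(2)·(-168) + (+1)·(-2)·(161) + (-1)·(2)·(168) = -322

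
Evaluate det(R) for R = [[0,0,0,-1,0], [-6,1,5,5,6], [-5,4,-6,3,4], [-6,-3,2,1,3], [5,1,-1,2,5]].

|R| = 2451

Expand along row 1 (it has 4 zeros):
  − (-1) · M_14   where M_14 = det([-6 1 5 6; -5 4 -6 4; -6 -3 2 3; 5 1 -1 5]) = 2451
det = (-1)·(-1)·(2451) = 2451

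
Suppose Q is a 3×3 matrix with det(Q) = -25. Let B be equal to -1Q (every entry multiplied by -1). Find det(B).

For a 3×3 matrix, det(-1Q) = (-1)^3·det(Q) = -1·det(Q).
det(B) = (-1)·(-25) = 25

|B| = 25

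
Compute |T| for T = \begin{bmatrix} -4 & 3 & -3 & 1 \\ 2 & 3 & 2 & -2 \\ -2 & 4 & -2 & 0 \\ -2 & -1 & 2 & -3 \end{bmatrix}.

Expand along row 3 (it has 1 zero):
  + (-2) · M_31   where M_31 = det([3 -3 1; 3 2 -2; -1 2 -3]) = -31
  − (4) · M_32   where M_32 = det([-4 -3 1; 2 2 -2; -2 2 -3]) = -14
  + (-2) · M_33   where M_33 = det([-4 3 1; 2 3 -2; -2 -1 -3]) = 78
det = (+1)·(-2)·(-31) + (-1)·(4)·(-14) + (+1)·(-2)·(78) = -38

det(T) = -38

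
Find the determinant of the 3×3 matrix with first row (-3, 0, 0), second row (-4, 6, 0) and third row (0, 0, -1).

The matrix is lower triangular, so the determinant is the product of the diagonal entries:
det = (-3) · (6) · (-1) = 18

18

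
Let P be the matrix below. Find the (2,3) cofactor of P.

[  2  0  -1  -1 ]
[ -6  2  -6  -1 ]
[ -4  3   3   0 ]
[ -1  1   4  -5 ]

29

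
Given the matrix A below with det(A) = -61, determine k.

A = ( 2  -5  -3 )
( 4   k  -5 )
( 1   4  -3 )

Expanding along the column containing k, det(A) is linear in k: det(A) = (-3)·k + (-43).
Set (-3)·k + (-43) = -61  ⇒  (-3)·k = -18  ⇒  k = 6.

k = 6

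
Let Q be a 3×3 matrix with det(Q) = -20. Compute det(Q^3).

-8000

det(Q^3) = (det Q)^3 = (-20)^3 = -8000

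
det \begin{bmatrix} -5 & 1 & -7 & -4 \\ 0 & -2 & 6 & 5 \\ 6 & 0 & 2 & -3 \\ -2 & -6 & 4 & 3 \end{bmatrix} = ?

Expand along row 2 (it has 1 zero):
  + (-2) · M_22   where M_22 = det([-5 -7 -4; 6 2 -3; -2 4 3]) = -118
  − (6) · M_23   where M_23 = det([-5 1 -4; 6 0 -3; -2 -6 3]) = 222
  + (5) · M_24   where M_24 = det([-5 1 -7; 6 0 2; -2 -6 4]) = 164
det = (+1)·(-2)·(-118) + (-1)·(6)·(222) + (+1)·(5)·(164) = -276

The determinant is -276.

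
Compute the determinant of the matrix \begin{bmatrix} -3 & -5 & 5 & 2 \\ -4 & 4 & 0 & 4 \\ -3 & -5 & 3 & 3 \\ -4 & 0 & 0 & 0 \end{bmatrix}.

Expand along row 4 (it has 3 zeros):
  − (-4) · M_41   where M_41 = det([-5 5 2; 4 0 4; -5 3 3]) = -76
det = (-1)·(-4)·(-76) = -304

-304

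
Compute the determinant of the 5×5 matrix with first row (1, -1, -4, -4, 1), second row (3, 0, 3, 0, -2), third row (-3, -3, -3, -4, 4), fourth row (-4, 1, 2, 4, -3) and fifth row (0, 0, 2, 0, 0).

The determinant is -192.

Expand along row 5 (it has 4 zeros):
  + (2) · M_53   where M_53 = det([1 -1 -4 1; 3 0 0 -2; -3 -3 -4 4; -4 1 4 -3]) = -96
det = (+1)·(2)·(-96) = -192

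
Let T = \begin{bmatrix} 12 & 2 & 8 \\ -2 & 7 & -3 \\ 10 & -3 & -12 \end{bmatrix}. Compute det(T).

|T| = -1736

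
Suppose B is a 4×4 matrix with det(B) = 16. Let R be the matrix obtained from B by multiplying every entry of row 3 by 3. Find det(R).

Scaling one row by 3 multiplies the determinant by 3.
det(R) = (3)·(16) = 48

The determinant is 48.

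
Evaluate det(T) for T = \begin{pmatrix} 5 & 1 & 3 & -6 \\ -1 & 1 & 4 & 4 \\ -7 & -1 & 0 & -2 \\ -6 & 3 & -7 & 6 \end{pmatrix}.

-1502

Expand along row 3 (it has 1 zero):
  + (-7) · M_31   where M_31 = det([1 3 -6; 1 4 4; 3 -7 6]) = 184
  − (-1) · M_32   where M_32 = det([5 3 -6; -1 4 4; -6 -7 6]) = 20
  − (-2) · M_34   where M_34 = det([5 1 3; -1 1 4; -6 3 -7]) = -117
det = (+1)·(-7)·(184) + (-1)·(-1)·(20) + (-1)·(-2)·(-117) = -1502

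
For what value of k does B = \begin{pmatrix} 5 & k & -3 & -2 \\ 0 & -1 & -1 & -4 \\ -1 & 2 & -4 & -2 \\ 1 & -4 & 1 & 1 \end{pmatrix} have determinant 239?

Expanding along the column containing k, det(B) is linear in k: det(B) = (11)·k + (283).
Set (11)·k + (283) = 239  ⇒  (11)·k = -44  ⇒  k = -4.

k = -4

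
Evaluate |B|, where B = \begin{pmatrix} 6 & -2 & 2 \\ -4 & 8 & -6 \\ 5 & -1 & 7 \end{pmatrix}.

Expand along column 1:
  + 6 · |8 -6; -1 7| = 6·(56 − 6) = 300
  − (-4) · |-2 2; -1 7| = −(-4)·(-14 − (-2)) = -48
  + 5 · |-2 2; 8 -6| = 5·(12 − 16) = -20
Sum: (300) + (-48) + (-20) = 232

det(B) = 232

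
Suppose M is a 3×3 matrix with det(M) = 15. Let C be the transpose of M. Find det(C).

det(Mᵀ) = det(M).
det(C) = (1)·(15) = 15

det(C) = 15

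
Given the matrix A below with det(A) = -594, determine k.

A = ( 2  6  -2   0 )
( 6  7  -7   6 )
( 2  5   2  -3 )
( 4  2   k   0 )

9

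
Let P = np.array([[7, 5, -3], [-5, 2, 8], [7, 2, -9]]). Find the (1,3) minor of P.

Delete row 1 and column 3; the remaining 2×2 submatrix is [-5 2; 7 2].
Its determinant is (-5)·2 − 2·7 = -24.

-24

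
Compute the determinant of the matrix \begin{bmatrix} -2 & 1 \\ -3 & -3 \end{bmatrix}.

det = (-2)·(-3) − 1·(-3) = 6 − (-3) = 9

9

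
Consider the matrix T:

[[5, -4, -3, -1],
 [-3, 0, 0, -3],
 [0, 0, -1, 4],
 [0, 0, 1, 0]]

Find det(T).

det(T) = 48

T is block upper-triangular with a 2×2 block and a 2×2 block on the diagonal, so its determinant equals the product of the determinants of the diagonal blocks.
det of the 2×2 block = -12
det of the 2×2 block = -4
det = (-12)·(-4) = 48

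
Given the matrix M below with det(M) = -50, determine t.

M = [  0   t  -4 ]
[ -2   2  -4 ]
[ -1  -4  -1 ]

Expanding along the row containing t, det(M) is linear in t: det(M) = (2)·t + (-40).
Set (2)·t + (-40) = -50  ⇒  (2)·t = -10  ⇒  t = -5.

t = -5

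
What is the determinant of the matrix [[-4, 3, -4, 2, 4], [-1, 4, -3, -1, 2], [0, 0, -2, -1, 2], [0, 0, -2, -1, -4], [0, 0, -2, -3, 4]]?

-312

The matrix is block upper-triangular with a 2×2 block and a 3×3 block on the diagonal, so its determinant equals the product of the determinants of the diagonal blocks.
det of the 2×2 block = -13
det of the 3×3 block = 24
det = (-13)·(24) = -312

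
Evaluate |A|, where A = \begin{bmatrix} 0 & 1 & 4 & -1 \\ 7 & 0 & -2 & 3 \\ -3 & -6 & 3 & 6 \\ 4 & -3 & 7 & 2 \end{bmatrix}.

Expand along row 1 (it has 1 zero):
  − (1) · M_12   where M_12 = det([7 -2 3; -3 3 6; 4 7 2]) = -411
  + (4) · M_13   where M_13 = det([7 0 3; -3 -6 6; 4 -3 2]) = 141
  − (-1) · M_14   where M_14 = det([7 0 -2; -3 -6 3; 4 -3 7]) = -297
det = (-1)·(1)·(-411) + (+1)·(4)·(141) + (-1)·(-1)·(-297) = 678

678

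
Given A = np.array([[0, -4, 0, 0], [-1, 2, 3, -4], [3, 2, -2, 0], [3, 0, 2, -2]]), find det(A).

|A| = -136

Expand along row 1 (it has 3 zeros):
  − (-4) · M_12   where M_12 = det([-1 3 -4; 3 -2 0; 3 2 -2]) = -34
det = (-1)·(-4)·(-34) = -136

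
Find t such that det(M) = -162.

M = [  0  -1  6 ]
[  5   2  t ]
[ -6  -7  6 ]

-9

Expanding along the row containing t, det(M) is linear in t: det(M) = (6)·t + (-108).
Set (6)·t + (-108) = -162  ⇒  (6)·t = -54  ⇒  t = -9.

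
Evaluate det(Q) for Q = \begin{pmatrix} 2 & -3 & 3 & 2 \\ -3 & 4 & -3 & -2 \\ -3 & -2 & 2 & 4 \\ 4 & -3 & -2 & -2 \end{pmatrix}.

det(Q) = -6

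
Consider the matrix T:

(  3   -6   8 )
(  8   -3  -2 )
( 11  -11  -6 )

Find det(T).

-608

Expand along row 1:
  + 3 · |-3 -2; -11 -6| = 3·(18 − 22) = -12
  − (-6) · |8 -2; 11 -6| = −(-6)·(-48 − (-22)) = -156
  + 8 · |8 -3; 11 -11| = 8·(-88 − (-33)) = -440
Sum: (-12) + (-156) + (-440) = -608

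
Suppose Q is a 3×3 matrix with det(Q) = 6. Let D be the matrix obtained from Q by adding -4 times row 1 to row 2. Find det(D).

|D| = 6

Adding a multiple of one row to another leaves the determinant unchanged.
det(D) = (1)·(6) = 6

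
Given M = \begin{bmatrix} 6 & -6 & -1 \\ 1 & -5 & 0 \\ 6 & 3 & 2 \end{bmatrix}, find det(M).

Expand along column 3:
  + (-1) · |1 -5; 6 3| = (-1)·(3 − (-30)) = -33
  + 2 · |6 -6; 1 -5| = 2·(-30 − (-6)) = -48
Sum: (-33) + (-48) = -81

-81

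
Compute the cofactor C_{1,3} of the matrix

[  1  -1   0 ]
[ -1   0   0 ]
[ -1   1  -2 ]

Delete row 1 and column 3; the remaining 2×2 submatrix is [-1 0; -1 1].
Its determinant is (-1)·1 − 0·(-1) = -1.
The cofactor carries sign (−1)^(1+3) = +1, so C_{1,3} = +(-1) = -1.

The cofactor is -1.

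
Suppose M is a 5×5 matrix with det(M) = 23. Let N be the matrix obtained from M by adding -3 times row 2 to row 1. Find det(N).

23

Adding a multiple of one row to another leaves the determinant unchanged.
det(N) = (1)·(23) = 23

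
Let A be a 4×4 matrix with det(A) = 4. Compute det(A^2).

16

det(A^2) = (det A)^2 = (4)^2 = 16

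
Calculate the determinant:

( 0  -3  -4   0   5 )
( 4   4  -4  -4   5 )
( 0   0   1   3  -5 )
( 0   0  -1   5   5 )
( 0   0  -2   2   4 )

The matrix is block upper-triangular with a 2×2 block and a 3×3 block on the diagonal, so its determinant equals the product of the determinants of the diagonal blocks.
det of the 2×2 block = 12
det of the 3×3 block = -48
det = (12)·(-48) = -576

The determinant is -576.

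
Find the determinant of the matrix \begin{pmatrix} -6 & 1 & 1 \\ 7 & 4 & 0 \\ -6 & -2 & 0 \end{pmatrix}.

The determinant is 10.

Expand along column 3:
  + 1 · |7 4; -6 -2| = 1·(-14 − (-24)) = 10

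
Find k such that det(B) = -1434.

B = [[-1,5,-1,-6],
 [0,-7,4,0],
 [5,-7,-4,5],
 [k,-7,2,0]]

k = -4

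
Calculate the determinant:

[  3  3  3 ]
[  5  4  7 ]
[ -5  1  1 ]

Expand along column 1:
  + 3 · |4 7; 1 1| = 3·(4 − 7) = -9
  − 5 · |3 3; 1 1| = −5·(3 − 3) = 0
  + (-5) · |3 3; 4 7| = (-5)·(21 − 12) = -45
Sum: (-9) + (0) + (-45) = -54

-54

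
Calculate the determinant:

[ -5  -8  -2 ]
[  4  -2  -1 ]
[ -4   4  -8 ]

-404

Expand along row 1:
  + (-5) · |-2 -1; 4 -8| = (-5)·(16 − (-4)) = -100
  − (-8) · |4 -1; -4 -8| = −(-8)·(-32 − 4) = -288
  + (-2) · |4 -2; -4 4| = (-2)·(16 − 8) = -16
Sum: (-100) + (-288) + (-16) = -404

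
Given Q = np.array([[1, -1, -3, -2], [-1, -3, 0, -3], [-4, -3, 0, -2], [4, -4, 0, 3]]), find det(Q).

Expand along column 3 (it has 3 zeros):
  + (-3) · M_13   where M_13 = det([-1 -3 -3; -4 -3 -2; 4 -4 3]) = -79
det = (+1)·(-3)·(-79) = 237

237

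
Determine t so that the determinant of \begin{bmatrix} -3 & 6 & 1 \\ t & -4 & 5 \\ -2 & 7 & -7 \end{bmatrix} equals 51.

Expanding along the row containing t, det(M) is linear in t: det(M) = (49)·t + (-47).
Set (49)·t + (-47) = 51  ⇒  (49)·t = 98  ⇒  t = 2.

2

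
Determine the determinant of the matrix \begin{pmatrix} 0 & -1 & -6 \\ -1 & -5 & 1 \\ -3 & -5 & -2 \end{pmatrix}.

65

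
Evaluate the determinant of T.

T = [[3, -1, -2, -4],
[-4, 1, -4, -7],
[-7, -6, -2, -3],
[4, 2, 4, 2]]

The determinant is 800.

Expand along row 1:
  + (3) · M_11   where M_11 = det([1 -4 -7; -6 -2 -3; 2 4 2]) = 124
  − (-1) · M_12   where M_12 = det([-4 -4 -7; -7 -2 -3; 4 4 2]) = 100
  + (-2) · M_13   where M_13 = det([-4 1 -7; -7 -6 -3; 4 2 2]) = -44
  − (-4) · M_14   where M_14 = det([-4 1 -4; -7 -6 -2; 4 2 4]) = 60
det = (+1)·(3)·(124) + (-1)·(-1)·(100) + (+1)·(-2)·(-44) + (-1)·(-4)·(60) = 800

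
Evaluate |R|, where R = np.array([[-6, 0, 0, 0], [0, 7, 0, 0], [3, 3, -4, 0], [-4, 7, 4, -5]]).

The determinant is -840.

R is lower triangular, so det(R) is the product of the diagonal entries:
det = (-6) · (7) · (-4) · (-5) = -840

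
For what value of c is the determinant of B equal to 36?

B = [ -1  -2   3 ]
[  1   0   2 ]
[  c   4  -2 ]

Expanding along the column containing c, det(B) is linear in c: det(B) = (-4)·c + (16).
Set (-4)·c + (16) = 36  ⇒  (-4)·c = 20  ⇒  c = -5.

-5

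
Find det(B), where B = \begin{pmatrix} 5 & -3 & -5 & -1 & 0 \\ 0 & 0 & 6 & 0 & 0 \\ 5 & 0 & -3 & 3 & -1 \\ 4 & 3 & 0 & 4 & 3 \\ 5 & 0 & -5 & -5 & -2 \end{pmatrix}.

Expand along row 2 (it has 4 zeros):
  − (6) · M_23   where M_23 = det([5 -3 -1 0; 5 0 3 -1; 4 3 4 3; 5 0 -5 -2]) = 612
det = (-1)·(6)·(612) = -3672

|B| = -3672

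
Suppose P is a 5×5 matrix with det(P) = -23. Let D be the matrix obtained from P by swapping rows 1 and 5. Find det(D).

Swapping two rows multiplies the determinant by −1.
det(D) = (-1)·(-23) = 23

det(D) = 23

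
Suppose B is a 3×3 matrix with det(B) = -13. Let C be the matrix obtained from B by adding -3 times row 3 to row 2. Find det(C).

Adding a multiple of one row to another leaves the determinant unchanged.
det(C) = (1)·(-13) = -13

-13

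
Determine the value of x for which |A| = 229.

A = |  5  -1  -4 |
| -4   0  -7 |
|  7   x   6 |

x = 4

Expanding along the column containing x, det(A) is linear in x: det(A) = (51)·x + (25).
Set (51)·x + (25) = 229  ⇒  (51)·x = 204  ⇒  x = 4.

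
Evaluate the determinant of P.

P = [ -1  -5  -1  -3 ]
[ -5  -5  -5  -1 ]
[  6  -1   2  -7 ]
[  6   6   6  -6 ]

The determinant is -576.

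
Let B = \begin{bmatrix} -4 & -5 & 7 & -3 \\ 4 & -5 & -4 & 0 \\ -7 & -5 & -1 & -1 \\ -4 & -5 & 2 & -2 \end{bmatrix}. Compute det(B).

140

Expand along row 2 (it has 1 zero):
  − (4) · M_21   where M_21 = det([-5 7 -3; -5 -1 -1; -5 2 -2]) = -10
  + (-5) · M_22   where M_22 = det([-4 7 -3; -7 -1 -1; -4 2 -2]) = -32
  − (-4) · M_23   where M_23 = det([-4 -5 -3; -7 -5 -1; -4 -5 -2]) = -15
det = (-1)·(4)·(-10) + (+1)·(-5)·(-32) + (-1)·(-4)·(-15) = 140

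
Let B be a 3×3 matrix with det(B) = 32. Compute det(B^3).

det(B^3) = (det B)^3 = (32)^3 = 32768

32768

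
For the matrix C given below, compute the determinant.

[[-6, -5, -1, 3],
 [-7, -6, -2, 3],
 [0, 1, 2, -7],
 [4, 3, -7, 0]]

Expand along row 3 (it has 1 zero):
  − (1) · M_32   where M_32 = det([-6 -1 3; -7 -2 3; 4 -7 0]) = 33
  + (2) · M_33   where M_33 = det([-6 -5 3; -7 -6 3; 4 3 0]) = 3
  − (-7) · M_34   where M_34 = det([-6 -5 -1; -7 -6 -2; 4 3 -7]) = -6
det = (-1)·(1)·(33) + (+1)·(2)·(3) + (-1)·(-7)·(-6) = -69

|C| = -69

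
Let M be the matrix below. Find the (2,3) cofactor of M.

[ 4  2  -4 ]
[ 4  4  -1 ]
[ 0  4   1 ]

The cofactor is -16.

Delete row 2 and column 3; the remaining 2×2 submatrix is [4 2; 0 4].
Its determinant is 4·4 − 2·0 = 16.
The cofactor carries sign (−1)^(2+3) = −1, so C_{2,3} = −(16) = -16.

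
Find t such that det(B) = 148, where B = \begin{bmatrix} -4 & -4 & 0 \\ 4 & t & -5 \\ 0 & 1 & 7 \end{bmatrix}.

-2

Expanding along the row containing t, det(B) is linear in t: det(B) = (-28)·t + (92).
Set (-28)·t + (92) = 148  ⇒  (-28)·t = 56  ⇒  t = -2.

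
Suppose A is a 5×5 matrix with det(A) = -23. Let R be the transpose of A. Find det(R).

The determinant is -23.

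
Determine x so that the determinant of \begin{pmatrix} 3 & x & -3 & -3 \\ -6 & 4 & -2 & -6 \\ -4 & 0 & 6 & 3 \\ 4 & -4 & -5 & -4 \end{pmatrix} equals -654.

Expanding along the row containing x, det(A) is linear in x: det(A) = (-86)·x + (-396).
Set (-86)·x + (-396) = -654  ⇒  (-86)·x = -258  ⇒  x = 3.

x = 3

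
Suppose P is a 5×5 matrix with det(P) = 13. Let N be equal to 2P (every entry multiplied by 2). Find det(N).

For a 5×5 matrix, det(2P) = 2^5·det(P) = 32·det(P).
det(N) = (32)·(13) = 416

|N| = 416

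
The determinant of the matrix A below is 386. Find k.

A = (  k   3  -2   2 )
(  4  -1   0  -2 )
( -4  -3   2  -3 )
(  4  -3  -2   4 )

k = -9

Expanding along the column containing k, det(A) is linear in k: det(A) = (-26)·k + (152).
Set (-26)·k + (152) = 386  ⇒  (-26)·k = 234  ⇒  k = -9.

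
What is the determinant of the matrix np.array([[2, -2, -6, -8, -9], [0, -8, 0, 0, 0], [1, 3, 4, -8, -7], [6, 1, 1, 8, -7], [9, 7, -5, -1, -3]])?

-75000

Expand along row 2 (it has 4 zeros):
  + (-8) · M_22   where M_22 = det([2 -6 -8 -9; 1 4 -8 -7; 6 1 8 -7; 9 -5 -1 -3]) = 9375
det = (+1)·(-8)·(9375) = -75000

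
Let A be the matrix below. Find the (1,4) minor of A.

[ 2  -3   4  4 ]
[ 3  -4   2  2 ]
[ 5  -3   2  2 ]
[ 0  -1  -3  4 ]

Delete row 1 and column 4; the remaining 3×3 submatrix is [3 -4 2; 5 -3 2; 0 -1 -3].
Its determinant is -37.

-37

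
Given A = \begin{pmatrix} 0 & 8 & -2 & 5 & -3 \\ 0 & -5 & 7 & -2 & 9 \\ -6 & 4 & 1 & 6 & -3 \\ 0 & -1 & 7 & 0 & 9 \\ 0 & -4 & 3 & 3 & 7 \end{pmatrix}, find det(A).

Expand along column 1 (it has 4 zeros):
  + (-6) · M_31   where M_31 = det([8 -2 5 -3; -5 7 -2 9; -1 7 0 9; -4 3 3 7]) = -158
det = (+1)·(-6)·(-158) = 948

948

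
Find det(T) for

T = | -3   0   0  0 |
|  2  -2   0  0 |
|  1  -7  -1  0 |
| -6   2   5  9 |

T is lower triangular, so det(T) is the product of the diagonal entries:
det = (-3) · (-2) · (-1) · (9) = -54

det(T) = -54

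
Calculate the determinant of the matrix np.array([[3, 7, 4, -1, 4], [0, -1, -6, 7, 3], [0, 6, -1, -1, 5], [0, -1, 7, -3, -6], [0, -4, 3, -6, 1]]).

Expand along column 1 (it has 4 zeros):
  + (3) · M_11   where M_11 = det([-1 -6 7 3; 6 -1 -1 5; -1 7 -3 -6; -4 3 -6 1]) = 804
det = (+1)·(3)·(804) = 2412

2412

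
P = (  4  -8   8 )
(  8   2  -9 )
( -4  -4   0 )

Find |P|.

-624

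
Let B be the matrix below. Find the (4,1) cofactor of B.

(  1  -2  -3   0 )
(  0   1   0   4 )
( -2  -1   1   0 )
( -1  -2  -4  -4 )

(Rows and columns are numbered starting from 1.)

The cofactor is -20.

Delete row 4 and column 1; the remaining 3×3 submatrix is [-2 -3 0; 1 0 4; -1 1 0].
Its determinant is 20.
The cofactor carries sign (−1)^(4+1) = −1, so C_{4,1} = −(20) = -20.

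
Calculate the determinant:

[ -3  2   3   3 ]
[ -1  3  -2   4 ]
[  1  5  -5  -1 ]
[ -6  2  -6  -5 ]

937

Expand along row 1:
  + (-3) · M_11   where M_11 = det([3 -2 4; 5 -5 -1; 2 -6 -5]) = -69
  − (2) · M_12   where M_12 = det([-1 -2 4; 1 -5 -1; -6 -6 -5]) = -185
  + (3) · M_13   where M_13 = det([-1 3 4; 1 5 -1; -6 2 -5]) = 184
  − (3) · M_14   where M_14 = det([-1 3 -2; 1 5 -5; -6 2 -6]) = 64
det = (+1)·(-3)·(-69) + (-1)·(2)·(-185) + (+1)·(3)·(184) + (-1)·(3)·(64) = 937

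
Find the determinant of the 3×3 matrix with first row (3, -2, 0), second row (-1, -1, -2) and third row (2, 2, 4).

0

Expand along column 3:
  − (-2) · |3 -2; 2 2| = −(-2)·(6 − (-4)) = 20
  + 4 · |3 -2; -1 -1| = 4·(-3 − 2) = -20
Sum: (20) + (-20) = 0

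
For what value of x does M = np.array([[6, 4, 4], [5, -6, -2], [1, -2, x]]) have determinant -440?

Expanding along the row containing x, det(M) is linear in x: det(M) = (-56)·x + (-48).
Set (-56)·x + (-48) = -440  ⇒  (-56)·x = -392  ⇒  x = 7.

7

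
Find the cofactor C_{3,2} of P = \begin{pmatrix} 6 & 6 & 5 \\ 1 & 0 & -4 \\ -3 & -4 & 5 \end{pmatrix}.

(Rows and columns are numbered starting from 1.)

The cofactor is 29.

Delete row 3 and column 2; the remaining 2×2 submatrix is [6 5; 1 -4].
Its determinant is 6·(-4) − 5·1 = -29.
The cofactor carries sign (−1)^(3+2) = −1, so C_{3,2} = −(-29) = 29.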